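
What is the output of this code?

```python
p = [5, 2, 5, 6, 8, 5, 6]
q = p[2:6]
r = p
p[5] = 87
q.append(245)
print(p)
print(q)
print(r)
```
[5, 2, 5, 6, 8, 87, 6]
[5, 6, 8, 5, 245]
[5, 2, 5, 6, 8, 87, 6]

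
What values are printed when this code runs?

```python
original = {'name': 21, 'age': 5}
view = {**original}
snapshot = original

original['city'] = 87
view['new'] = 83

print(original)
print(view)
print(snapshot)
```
{'name': 21, 'age': 5, 'city': 87}
{'name': 21, 'age': 5, 'new': 83}
{'name': 21, 'age': 5, 'city': 87}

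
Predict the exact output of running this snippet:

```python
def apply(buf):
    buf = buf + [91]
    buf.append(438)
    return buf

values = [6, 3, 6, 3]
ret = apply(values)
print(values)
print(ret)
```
[6, 3, 6, 3]
[6, 3, 6, 3, 91, 438]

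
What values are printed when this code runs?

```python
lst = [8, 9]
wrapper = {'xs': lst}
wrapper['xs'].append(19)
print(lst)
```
[8, 9, 19]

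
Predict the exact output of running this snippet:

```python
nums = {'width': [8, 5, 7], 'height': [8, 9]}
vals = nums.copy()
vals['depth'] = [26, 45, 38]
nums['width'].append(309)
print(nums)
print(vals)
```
{'width': [8, 5, 7, 309], 'height': [8, 9]}
{'width': [8, 5, 7, 309], 'height': [8, 9], 'depth': [26, 45, 38]}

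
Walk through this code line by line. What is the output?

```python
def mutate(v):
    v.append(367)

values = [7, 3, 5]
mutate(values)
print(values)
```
[7, 3, 5, 367]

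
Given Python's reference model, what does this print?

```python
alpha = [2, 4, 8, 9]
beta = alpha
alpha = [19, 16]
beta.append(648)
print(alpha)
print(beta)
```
[19, 16]
[2, 4, 8, 9, 648]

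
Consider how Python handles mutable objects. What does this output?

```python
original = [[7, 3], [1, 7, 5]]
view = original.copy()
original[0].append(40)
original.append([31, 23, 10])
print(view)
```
[[7, 3, 40], [1, 7, 5]]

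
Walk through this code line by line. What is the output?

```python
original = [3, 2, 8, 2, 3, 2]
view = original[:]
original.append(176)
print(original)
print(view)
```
[3, 2, 8, 2, 3, 2, 176]
[3, 2, 8, 2, 3, 2]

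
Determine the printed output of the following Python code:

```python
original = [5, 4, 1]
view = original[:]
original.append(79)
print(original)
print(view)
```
[5, 4, 1, 79]
[5, 4, 1]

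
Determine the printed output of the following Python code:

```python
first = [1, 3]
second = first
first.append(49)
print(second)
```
[1, 3, 49]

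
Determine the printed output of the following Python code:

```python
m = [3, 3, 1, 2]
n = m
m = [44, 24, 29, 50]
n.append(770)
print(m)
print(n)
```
[44, 24, 29, 50]
[3, 3, 1, 2, 770]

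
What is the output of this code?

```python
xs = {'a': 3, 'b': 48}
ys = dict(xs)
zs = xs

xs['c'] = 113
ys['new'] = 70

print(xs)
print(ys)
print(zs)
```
{'a': 3, 'b': 48, 'c': 113}
{'a': 3, 'b': 48, 'new': 70}
{'a': 3, 'b': 48, 'c': 113}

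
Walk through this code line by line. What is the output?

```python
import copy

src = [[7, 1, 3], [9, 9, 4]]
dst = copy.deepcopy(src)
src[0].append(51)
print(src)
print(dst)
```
[[7, 1, 3, 51], [9, 9, 4]]
[[7, 1, 3], [9, 9, 4]]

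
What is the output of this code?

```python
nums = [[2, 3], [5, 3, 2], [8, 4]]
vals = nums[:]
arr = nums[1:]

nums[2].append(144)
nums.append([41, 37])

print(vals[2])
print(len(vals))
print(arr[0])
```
[8, 4, 144]
3
[5, 3, 2]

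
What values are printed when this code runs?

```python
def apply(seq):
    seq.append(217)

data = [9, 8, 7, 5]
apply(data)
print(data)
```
[9, 8, 7, 5, 217]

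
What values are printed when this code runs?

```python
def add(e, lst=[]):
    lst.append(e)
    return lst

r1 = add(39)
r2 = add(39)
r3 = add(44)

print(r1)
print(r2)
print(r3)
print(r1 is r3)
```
[39, 39, 44]
[39, 39, 44]
[39, 39, 44]
True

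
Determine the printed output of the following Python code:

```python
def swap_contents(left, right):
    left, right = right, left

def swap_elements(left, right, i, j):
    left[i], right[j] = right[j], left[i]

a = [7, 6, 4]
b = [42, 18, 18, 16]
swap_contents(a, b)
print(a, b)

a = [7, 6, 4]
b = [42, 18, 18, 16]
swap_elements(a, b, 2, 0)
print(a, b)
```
[7, 6, 4] [42, 18, 18, 16]
[7, 6, 42] [4, 18, 18, 16]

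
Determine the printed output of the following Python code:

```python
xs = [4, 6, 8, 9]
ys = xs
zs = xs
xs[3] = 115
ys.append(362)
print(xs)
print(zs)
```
[4, 6, 8, 115, 362]
[4, 6, 8, 115, 362]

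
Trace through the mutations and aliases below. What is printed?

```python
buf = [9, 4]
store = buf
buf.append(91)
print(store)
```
[9, 4, 91]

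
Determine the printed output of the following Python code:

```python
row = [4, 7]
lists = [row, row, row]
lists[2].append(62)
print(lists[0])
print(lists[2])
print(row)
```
[4, 7, 62]
[4, 7, 62]
[4, 7, 62]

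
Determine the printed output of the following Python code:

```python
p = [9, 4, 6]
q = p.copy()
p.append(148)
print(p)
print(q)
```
[9, 4, 6, 148]
[9, 4, 6]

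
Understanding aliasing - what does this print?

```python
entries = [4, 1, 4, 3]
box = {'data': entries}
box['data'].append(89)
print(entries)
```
[4, 1, 4, 3, 89]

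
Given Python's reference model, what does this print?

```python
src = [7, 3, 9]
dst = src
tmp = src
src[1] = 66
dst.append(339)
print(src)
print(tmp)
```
[7, 66, 9, 339]
[7, 66, 9, 339]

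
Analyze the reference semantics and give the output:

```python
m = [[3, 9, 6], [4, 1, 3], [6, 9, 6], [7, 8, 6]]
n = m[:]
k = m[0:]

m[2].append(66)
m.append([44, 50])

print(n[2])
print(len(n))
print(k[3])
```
[6, 9, 6, 66]
4
[7, 8, 6]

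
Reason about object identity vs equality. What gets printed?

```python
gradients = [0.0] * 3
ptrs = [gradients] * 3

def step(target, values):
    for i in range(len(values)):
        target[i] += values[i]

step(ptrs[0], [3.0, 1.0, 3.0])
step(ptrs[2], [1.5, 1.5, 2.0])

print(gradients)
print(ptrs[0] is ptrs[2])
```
[4.5, 2.5, 5.0]
True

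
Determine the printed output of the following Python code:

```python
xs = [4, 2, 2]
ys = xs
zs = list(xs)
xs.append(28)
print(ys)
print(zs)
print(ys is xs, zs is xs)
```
[4, 2, 2, 28]
[4, 2, 2]
True False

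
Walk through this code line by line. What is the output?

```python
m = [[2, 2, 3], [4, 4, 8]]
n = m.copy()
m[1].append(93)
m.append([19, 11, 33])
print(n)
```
[[2, 2, 3], [4, 4, 8, 93]]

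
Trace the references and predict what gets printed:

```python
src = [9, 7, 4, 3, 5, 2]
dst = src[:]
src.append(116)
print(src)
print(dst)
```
[9, 7, 4, 3, 5, 2, 116]
[9, 7, 4, 3, 5, 2]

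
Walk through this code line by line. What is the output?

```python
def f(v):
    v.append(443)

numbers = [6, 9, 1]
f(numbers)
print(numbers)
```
[6, 9, 1, 443]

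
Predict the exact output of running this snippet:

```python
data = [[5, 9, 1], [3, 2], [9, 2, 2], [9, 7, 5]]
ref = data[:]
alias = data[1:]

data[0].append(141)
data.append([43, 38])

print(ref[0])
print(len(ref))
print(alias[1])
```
[5, 9, 1, 141]
4
[9, 2, 2]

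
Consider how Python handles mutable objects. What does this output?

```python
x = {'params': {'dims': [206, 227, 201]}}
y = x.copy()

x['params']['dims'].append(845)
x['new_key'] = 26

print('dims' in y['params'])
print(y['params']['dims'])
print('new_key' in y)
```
True
[206, 227, 201, 845]
False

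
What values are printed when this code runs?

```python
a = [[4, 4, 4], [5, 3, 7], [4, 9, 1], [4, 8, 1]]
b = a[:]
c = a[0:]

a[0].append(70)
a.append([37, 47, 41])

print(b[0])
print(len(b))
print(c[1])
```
[4, 4, 4, 70]
4
[5, 3, 7]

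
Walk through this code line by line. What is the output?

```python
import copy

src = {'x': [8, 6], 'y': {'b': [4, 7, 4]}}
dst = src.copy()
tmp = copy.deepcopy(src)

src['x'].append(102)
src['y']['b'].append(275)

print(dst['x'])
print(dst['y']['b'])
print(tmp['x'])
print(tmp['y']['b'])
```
[8, 6, 102]
[4, 7, 4, 275]
[8, 6]
[4, 7, 4]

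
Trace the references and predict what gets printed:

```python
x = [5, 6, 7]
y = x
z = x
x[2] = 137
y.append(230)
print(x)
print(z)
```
[5, 6, 137, 230]
[5, 6, 137, 230]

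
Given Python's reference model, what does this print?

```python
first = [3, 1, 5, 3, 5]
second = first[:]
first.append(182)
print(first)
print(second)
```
[3, 1, 5, 3, 5, 182]
[3, 1, 5, 3, 5]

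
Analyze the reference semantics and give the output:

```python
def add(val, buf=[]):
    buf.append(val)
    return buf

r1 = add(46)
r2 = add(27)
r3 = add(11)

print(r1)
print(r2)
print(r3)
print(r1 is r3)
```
[46, 27, 11]
[46, 27, 11]
[46, 27, 11]
True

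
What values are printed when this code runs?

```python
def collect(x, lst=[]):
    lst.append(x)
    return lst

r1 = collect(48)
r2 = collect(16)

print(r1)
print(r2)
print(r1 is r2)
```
[48, 16]
[48, 16]
True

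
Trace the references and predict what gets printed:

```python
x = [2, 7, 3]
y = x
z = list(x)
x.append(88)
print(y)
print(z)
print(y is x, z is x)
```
[2, 7, 3, 88]
[2, 7, 3]
True False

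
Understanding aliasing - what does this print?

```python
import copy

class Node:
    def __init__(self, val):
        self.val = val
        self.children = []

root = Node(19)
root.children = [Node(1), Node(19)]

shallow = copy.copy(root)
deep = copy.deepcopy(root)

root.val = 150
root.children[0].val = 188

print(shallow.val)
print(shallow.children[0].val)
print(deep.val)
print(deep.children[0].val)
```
19
188
19
1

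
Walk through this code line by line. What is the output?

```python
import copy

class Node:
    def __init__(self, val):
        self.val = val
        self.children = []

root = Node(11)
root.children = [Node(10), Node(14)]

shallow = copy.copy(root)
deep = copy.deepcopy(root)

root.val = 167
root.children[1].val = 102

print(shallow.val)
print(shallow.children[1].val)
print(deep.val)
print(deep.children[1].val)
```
11
102
11
14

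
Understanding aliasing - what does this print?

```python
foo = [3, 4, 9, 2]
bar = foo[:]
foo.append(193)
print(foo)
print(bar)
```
[3, 4, 9, 2, 193]
[3, 4, 9, 2]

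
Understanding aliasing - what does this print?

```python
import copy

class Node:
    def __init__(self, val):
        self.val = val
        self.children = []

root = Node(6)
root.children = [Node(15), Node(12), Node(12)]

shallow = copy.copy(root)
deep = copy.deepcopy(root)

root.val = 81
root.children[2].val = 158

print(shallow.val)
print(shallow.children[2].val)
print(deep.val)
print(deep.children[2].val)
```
6
158
6
12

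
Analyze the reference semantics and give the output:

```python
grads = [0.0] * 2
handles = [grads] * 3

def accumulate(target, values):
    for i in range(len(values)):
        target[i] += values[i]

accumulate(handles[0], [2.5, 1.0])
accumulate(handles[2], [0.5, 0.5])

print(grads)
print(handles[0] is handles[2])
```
[3.0, 1.5]
True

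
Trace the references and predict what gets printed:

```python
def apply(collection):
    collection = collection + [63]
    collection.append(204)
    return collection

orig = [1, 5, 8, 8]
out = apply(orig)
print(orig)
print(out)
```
[1, 5, 8, 8]
[1, 5, 8, 8, 63, 204]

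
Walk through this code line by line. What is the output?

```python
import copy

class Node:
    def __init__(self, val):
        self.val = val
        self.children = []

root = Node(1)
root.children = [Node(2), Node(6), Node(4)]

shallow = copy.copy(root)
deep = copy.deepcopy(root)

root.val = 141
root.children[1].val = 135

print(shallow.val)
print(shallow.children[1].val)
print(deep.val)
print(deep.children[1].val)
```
1
135
1
6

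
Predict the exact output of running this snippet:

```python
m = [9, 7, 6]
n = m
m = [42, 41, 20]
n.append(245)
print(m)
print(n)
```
[42, 41, 20]
[9, 7, 6, 245]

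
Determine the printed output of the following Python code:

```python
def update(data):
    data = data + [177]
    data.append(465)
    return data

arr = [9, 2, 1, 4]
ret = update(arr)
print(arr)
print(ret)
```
[9, 2, 1, 4]
[9, 2, 1, 4, 177, 465]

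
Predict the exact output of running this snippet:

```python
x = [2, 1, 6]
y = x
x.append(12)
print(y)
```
[2, 1, 6, 12]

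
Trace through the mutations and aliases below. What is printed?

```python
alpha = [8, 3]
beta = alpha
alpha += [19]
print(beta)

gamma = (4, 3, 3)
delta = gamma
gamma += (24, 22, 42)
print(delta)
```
[8, 3, 19]
(4, 3, 3)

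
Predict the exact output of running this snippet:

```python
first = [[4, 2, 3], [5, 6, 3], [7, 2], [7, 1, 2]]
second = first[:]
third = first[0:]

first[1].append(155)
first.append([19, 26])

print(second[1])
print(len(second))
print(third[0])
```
[5, 6, 3, 155]
4
[4, 2, 3]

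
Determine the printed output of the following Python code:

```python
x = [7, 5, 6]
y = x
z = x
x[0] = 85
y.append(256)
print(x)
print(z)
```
[85, 5, 6, 256]
[85, 5, 6, 256]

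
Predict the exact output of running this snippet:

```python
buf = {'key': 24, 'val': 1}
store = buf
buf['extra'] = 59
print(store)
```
{'key': 24, 'val': 1, 'extra': 59}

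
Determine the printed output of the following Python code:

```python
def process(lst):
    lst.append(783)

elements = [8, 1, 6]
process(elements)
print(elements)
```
[8, 1, 6, 783]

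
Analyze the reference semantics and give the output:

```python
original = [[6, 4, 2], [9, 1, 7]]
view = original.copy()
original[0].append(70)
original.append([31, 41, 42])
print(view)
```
[[6, 4, 2, 70], [9, 1, 7]]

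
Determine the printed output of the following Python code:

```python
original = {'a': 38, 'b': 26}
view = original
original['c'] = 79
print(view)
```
{'a': 38, 'b': 26, 'c': 79}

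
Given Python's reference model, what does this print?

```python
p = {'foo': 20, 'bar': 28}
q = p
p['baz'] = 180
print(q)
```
{'foo': 20, 'bar': 28, 'baz': 180}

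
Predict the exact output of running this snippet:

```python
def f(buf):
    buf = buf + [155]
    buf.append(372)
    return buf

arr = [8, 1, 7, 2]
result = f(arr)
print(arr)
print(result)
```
[8, 1, 7, 2]
[8, 1, 7, 2, 155, 372]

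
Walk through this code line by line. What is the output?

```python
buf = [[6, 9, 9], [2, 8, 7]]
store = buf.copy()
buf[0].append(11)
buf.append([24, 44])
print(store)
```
[[6, 9, 9, 11], [2, 8, 7]]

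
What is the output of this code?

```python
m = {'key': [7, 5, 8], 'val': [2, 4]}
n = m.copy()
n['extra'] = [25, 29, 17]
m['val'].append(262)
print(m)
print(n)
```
{'key': [7, 5, 8], 'val': [2, 4, 262]}
{'key': [7, 5, 8], 'val': [2, 4, 262], 'extra': [25, 29, 17]}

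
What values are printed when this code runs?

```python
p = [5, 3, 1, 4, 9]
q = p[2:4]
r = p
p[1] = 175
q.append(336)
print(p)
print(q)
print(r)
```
[5, 175, 1, 4, 9]
[1, 4, 336]
[5, 175, 1, 4, 9]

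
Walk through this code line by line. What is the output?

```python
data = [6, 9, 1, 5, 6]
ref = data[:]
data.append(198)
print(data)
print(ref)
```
[6, 9, 1, 5, 6, 198]
[6, 9, 1, 5, 6]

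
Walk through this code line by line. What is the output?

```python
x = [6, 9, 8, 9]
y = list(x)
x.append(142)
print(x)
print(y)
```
[6, 9, 8, 9, 142]
[6, 9, 8, 9]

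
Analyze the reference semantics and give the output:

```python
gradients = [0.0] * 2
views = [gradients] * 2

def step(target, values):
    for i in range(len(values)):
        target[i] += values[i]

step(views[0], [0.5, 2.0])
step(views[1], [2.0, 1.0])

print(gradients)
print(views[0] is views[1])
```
[2.5, 3.0]
True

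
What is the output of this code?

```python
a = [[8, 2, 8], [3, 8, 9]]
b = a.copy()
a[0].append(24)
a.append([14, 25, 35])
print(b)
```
[[8, 2, 8, 24], [3, 8, 9]]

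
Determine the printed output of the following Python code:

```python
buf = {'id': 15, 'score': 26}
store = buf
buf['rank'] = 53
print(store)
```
{'id': 15, 'score': 26, 'rank': 53}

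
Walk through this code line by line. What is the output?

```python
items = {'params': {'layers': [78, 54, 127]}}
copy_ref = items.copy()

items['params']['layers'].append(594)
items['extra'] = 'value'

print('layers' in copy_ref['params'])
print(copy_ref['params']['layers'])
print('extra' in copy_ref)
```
True
[78, 54, 127, 594]
False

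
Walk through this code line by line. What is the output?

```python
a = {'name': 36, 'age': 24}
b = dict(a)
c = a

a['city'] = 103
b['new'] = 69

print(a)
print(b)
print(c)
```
{'name': 36, 'age': 24, 'city': 103}
{'name': 36, 'age': 24, 'new': 69}
{'name': 36, 'age': 24, 'city': 103}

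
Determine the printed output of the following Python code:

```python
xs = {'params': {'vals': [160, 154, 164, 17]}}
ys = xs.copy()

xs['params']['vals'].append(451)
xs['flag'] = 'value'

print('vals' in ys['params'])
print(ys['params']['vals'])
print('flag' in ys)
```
True
[160, 154, 164, 17, 451]
False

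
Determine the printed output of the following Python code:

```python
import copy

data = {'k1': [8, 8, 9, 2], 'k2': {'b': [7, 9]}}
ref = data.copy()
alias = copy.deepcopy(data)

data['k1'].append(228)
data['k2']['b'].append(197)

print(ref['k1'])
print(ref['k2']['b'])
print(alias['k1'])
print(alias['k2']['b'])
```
[8, 8, 9, 2, 228]
[7, 9, 197]
[8, 8, 9, 2]
[7, 9]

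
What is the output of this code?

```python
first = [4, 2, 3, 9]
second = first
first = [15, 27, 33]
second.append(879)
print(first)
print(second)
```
[15, 27, 33]
[4, 2, 3, 9, 879]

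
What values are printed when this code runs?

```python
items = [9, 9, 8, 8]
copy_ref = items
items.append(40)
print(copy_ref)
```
[9, 9, 8, 8, 40]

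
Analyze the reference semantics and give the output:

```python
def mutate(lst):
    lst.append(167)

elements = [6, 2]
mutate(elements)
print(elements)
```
[6, 2, 167]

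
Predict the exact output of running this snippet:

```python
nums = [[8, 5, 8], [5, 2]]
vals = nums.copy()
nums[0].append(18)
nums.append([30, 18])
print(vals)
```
[[8, 5, 8, 18], [5, 2]]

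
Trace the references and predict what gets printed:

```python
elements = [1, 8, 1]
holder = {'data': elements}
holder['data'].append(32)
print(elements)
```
[1, 8, 1, 32]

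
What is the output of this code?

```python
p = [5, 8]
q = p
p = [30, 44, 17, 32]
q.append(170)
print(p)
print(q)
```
[30, 44, 17, 32]
[5, 8, 170]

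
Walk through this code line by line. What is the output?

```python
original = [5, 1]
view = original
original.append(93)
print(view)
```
[5, 1, 93]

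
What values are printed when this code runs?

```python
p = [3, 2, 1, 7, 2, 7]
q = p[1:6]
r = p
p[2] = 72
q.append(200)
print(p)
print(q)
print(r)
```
[3, 2, 72, 7, 2, 7]
[2, 1, 7, 2, 7, 200]
[3, 2, 72, 7, 2, 7]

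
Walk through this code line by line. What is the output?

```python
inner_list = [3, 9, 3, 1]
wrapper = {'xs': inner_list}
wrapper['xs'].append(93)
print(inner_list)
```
[3, 9, 3, 1, 93]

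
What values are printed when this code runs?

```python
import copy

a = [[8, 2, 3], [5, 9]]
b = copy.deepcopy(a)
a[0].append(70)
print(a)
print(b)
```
[[8, 2, 3, 70], [5, 9]]
[[8, 2, 3], [5, 9]]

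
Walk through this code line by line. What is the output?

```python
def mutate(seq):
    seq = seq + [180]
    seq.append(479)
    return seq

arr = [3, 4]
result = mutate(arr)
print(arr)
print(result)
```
[3, 4]
[3, 4, 180, 479]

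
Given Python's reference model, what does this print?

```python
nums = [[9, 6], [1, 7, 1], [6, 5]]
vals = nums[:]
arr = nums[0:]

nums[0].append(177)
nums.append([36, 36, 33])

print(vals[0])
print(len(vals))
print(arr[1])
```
[9, 6, 177]
3
[1, 7, 1]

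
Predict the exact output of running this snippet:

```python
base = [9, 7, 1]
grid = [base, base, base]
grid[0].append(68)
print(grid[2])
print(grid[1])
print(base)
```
[9, 7, 1, 68]
[9, 7, 1, 68]
[9, 7, 1, 68]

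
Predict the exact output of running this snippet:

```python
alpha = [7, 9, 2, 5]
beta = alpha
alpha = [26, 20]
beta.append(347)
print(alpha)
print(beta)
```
[26, 20]
[7, 9, 2, 5, 347]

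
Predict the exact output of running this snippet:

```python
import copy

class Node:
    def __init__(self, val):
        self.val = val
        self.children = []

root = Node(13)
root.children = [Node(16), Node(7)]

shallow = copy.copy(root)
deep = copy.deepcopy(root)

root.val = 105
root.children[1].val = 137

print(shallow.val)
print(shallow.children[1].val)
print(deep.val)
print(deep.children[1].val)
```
13
137
13
7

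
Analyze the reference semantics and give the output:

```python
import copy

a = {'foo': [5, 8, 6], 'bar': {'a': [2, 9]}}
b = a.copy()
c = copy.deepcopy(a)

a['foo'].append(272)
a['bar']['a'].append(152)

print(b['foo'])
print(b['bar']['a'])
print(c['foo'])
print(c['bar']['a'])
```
[5, 8, 6, 272]
[2, 9, 152]
[5, 8, 6]
[2, 9]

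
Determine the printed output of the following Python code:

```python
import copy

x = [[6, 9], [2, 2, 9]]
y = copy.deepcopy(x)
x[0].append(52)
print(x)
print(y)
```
[[6, 9, 52], [2, 2, 9]]
[[6, 9], [2, 2, 9]]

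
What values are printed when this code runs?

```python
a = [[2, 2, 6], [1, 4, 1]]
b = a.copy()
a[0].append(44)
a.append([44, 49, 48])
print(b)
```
[[2, 2, 6, 44], [1, 4, 1]]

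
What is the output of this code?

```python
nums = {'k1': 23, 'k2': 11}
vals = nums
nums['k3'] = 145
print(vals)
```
{'k1': 23, 'k2': 11, 'k3': 145}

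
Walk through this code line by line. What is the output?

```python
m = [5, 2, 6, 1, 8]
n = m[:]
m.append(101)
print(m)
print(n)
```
[5, 2, 6, 1, 8, 101]
[5, 2, 6, 1, 8]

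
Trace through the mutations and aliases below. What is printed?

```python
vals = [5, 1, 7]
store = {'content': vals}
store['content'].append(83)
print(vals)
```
[5, 1, 7, 83]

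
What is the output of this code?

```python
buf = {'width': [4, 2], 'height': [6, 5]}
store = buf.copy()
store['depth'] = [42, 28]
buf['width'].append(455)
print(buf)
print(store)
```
{'width': [4, 2, 455], 'height': [6, 5]}
{'width': [4, 2, 455], 'height': [6, 5], 'depth': [42, 28]}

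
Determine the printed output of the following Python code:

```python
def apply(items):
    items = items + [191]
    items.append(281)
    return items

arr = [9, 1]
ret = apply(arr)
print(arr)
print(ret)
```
[9, 1]
[9, 1, 191, 281]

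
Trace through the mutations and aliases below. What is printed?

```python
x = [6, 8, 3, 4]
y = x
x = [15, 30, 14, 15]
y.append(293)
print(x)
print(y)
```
[15, 30, 14, 15]
[6, 8, 3, 4, 293]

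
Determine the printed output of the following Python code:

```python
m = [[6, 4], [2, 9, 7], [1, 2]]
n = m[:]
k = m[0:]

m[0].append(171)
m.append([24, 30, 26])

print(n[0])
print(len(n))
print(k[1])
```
[6, 4, 171]
3
[2, 9, 7]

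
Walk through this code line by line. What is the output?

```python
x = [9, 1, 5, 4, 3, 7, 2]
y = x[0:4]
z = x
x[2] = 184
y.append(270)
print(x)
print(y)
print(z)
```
[9, 1, 184, 4, 3, 7, 2]
[9, 1, 5, 4, 270]
[9, 1, 184, 4, 3, 7, 2]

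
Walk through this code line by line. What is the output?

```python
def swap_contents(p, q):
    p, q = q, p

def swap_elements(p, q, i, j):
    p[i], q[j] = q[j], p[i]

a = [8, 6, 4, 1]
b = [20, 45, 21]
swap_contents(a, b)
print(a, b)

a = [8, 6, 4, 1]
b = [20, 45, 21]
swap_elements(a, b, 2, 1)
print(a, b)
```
[8, 6, 4, 1] [20, 45, 21]
[8, 6, 45, 1] [20, 4, 21]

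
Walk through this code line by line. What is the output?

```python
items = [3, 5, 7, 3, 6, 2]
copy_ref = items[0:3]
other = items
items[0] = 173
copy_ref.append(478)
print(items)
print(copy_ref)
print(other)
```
[173, 5, 7, 3, 6, 2]
[3, 5, 7, 478]
[173, 5, 7, 3, 6, 2]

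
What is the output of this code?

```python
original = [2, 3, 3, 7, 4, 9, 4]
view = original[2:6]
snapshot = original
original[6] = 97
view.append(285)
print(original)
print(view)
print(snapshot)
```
[2, 3, 3, 7, 4, 9, 97]
[3, 7, 4, 9, 285]
[2, 3, 3, 7, 4, 9, 97]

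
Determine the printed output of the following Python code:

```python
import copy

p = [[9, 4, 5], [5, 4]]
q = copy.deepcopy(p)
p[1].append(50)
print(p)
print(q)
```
[[9, 4, 5], [5, 4, 50]]
[[9, 4, 5], [5, 4]]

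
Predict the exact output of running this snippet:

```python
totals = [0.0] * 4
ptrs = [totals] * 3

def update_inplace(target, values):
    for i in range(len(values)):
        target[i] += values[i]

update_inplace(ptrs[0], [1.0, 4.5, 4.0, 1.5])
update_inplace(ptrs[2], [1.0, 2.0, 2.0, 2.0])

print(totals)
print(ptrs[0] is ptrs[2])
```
[2.0, 6.5, 6.0, 3.5]
True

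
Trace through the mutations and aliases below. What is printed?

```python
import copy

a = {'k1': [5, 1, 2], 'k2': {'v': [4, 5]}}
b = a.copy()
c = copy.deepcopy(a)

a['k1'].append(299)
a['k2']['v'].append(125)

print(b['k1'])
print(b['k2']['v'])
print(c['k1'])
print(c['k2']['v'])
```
[5, 1, 2, 299]
[4, 5, 125]
[5, 1, 2]
[4, 5]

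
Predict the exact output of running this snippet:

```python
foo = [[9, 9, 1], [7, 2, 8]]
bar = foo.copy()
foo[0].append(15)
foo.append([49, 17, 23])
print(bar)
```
[[9, 9, 1, 15], [7, 2, 8]]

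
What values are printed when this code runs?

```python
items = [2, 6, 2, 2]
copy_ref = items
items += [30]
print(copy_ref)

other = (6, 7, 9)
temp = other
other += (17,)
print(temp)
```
[2, 6, 2, 2, 30]
(6, 7, 9)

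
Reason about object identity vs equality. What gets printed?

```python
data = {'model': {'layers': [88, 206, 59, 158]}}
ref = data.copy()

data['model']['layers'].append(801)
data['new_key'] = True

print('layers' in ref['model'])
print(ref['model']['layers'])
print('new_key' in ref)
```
True
[88, 206, 59, 158, 801]
False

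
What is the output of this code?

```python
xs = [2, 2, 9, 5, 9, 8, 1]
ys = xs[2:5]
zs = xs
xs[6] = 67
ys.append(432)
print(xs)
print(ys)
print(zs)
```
[2, 2, 9, 5, 9, 8, 67]
[9, 5, 9, 432]
[2, 2, 9, 5, 9, 8, 67]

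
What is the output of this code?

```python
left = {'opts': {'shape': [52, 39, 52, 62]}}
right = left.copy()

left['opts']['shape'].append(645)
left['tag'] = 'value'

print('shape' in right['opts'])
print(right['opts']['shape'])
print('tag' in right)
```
True
[52, 39, 52, 62, 645]
False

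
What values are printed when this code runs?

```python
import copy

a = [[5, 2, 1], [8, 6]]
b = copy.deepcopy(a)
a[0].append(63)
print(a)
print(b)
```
[[5, 2, 1, 63], [8, 6]]
[[5, 2, 1], [8, 6]]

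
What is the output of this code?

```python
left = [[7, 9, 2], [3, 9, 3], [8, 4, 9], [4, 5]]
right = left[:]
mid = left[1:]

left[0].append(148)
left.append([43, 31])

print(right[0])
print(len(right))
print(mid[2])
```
[7, 9, 2, 148]
4
[4, 5]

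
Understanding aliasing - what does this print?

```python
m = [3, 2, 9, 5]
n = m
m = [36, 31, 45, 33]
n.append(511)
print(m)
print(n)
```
[36, 31, 45, 33]
[3, 2, 9, 5, 511]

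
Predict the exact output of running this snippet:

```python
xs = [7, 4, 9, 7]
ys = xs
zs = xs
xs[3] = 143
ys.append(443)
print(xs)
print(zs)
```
[7, 4, 9, 143, 443]
[7, 4, 9, 143, 443]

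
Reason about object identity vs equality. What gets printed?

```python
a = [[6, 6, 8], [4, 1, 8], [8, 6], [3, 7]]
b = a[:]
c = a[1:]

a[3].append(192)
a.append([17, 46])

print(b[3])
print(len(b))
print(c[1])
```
[3, 7, 192]
4
[8, 6]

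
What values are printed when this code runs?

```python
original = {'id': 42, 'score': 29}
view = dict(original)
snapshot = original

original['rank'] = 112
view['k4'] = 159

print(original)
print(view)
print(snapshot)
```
{'id': 42, 'score': 29, 'rank': 112}
{'id': 42, 'score': 29, 'k4': 159}
{'id': 42, 'score': 29, 'rank': 112}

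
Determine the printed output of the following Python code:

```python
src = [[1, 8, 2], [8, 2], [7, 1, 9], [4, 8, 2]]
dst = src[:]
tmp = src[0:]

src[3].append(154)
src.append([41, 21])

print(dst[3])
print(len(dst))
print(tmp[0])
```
[4, 8, 2, 154]
4
[1, 8, 2]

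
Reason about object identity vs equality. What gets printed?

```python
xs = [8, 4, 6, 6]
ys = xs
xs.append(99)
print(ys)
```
[8, 4, 6, 6, 99]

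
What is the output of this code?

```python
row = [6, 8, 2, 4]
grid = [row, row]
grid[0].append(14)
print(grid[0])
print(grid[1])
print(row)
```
[6, 8, 2, 4, 14]
[6, 8, 2, 4, 14]
[6, 8, 2, 4, 14]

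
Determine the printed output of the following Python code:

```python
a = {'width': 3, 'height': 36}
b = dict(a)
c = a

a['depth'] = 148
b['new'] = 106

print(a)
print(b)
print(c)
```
{'width': 3, 'height': 36, 'depth': 148}
{'width': 3, 'height': 36, 'new': 106}
{'width': 3, 'height': 36, 'depth': 148}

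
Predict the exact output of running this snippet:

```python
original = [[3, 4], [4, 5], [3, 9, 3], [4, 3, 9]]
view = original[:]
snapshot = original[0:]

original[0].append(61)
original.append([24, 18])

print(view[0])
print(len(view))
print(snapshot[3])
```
[3, 4, 61]
4
[4, 3, 9]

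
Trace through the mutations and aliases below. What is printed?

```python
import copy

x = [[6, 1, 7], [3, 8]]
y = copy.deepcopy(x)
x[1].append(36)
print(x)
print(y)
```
[[6, 1, 7], [3, 8, 36]]
[[6, 1, 7], [3, 8]]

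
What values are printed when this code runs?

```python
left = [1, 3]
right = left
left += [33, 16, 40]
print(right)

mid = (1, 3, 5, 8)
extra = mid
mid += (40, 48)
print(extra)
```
[1, 3, 33, 16, 40]
(1, 3, 5, 8)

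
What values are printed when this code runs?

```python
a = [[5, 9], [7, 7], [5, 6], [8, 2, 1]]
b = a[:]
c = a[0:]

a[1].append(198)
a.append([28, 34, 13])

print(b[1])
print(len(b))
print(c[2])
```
[7, 7, 198]
4
[5, 6]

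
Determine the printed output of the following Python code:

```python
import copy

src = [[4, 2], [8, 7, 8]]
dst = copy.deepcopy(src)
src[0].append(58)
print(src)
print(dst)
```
[[4, 2, 58], [8, 7, 8]]
[[4, 2], [8, 7, 8]]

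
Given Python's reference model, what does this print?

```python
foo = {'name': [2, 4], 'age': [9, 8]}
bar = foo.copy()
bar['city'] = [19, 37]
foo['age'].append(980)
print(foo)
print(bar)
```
{'name': [2, 4], 'age': [9, 8, 980]}
{'name': [2, 4], 'age': [9, 8, 980], 'city': [19, 37]}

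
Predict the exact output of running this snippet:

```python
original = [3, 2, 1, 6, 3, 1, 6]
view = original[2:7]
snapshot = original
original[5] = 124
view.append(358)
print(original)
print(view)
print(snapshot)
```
[3, 2, 1, 6, 3, 124, 6]
[1, 6, 3, 1, 6, 358]
[3, 2, 1, 6, 3, 124, 6]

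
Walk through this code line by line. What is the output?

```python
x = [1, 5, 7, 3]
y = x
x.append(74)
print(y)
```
[1, 5, 7, 3, 74]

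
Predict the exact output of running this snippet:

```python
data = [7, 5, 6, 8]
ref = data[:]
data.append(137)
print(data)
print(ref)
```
[7, 5, 6, 8, 137]
[7, 5, 6, 8]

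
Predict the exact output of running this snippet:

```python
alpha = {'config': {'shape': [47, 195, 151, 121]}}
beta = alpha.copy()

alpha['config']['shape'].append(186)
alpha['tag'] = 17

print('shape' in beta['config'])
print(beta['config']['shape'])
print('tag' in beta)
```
True
[47, 195, 151, 121, 186]
False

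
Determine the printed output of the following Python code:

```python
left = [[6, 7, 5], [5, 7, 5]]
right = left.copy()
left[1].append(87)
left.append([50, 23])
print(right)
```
[[6, 7, 5], [5, 7, 5, 87]]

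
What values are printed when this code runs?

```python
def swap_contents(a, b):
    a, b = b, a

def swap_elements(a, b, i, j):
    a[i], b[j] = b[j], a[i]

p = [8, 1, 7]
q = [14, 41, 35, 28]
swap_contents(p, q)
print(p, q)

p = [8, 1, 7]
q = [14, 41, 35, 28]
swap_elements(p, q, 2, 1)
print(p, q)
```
[8, 1, 7] [14, 41, 35, 28]
[8, 1, 41] [14, 7, 35, 28]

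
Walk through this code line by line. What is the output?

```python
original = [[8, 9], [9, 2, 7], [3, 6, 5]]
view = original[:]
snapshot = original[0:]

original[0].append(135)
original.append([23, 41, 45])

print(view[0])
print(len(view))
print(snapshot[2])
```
[8, 9, 135]
3
[3, 6, 5]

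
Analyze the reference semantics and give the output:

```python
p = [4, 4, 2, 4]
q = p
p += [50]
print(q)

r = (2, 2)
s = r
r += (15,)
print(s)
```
[4, 4, 2, 4, 50]
(2, 2)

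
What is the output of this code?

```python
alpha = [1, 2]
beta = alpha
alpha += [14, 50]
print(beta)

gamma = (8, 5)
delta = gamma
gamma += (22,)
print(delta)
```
[1, 2, 14, 50]
(8, 5)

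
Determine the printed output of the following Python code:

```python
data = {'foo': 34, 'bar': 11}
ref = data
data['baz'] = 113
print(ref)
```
{'foo': 34, 'bar': 11, 'baz': 113}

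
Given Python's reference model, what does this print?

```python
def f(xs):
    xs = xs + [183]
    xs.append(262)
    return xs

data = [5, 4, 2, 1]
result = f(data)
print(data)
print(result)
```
[5, 4, 2, 1]
[5, 4, 2, 1, 183, 262]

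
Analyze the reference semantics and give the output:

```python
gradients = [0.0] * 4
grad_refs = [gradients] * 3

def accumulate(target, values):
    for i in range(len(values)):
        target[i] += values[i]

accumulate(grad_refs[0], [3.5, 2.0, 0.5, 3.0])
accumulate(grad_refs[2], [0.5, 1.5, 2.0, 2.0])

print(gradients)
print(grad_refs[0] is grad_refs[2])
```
[4.0, 3.5, 2.5, 5.0]
True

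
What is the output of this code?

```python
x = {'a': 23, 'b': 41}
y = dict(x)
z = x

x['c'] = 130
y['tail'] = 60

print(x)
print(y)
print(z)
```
{'a': 23, 'b': 41, 'c': 130}
{'a': 23, 'b': 41, 'tail': 60}
{'a': 23, 'b': 41, 'c': 130}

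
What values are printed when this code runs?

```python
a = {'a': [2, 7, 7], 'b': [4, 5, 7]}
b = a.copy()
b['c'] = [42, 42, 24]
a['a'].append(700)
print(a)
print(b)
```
{'a': [2, 7, 7, 700], 'b': [4, 5, 7]}
{'a': [2, 7, 7, 700], 'b': [4, 5, 7], 'c': [42, 42, 24]}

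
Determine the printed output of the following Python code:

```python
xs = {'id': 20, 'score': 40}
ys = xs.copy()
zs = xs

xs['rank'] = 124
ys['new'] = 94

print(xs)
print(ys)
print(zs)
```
{'id': 20, 'score': 40, 'rank': 124}
{'id': 20, 'score': 40, 'new': 94}
{'id': 20, 'score': 40, 'rank': 124}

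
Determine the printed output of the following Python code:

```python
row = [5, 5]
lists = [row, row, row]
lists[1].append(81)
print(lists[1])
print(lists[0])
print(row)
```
[5, 5, 81]
[5, 5, 81]
[5, 5, 81]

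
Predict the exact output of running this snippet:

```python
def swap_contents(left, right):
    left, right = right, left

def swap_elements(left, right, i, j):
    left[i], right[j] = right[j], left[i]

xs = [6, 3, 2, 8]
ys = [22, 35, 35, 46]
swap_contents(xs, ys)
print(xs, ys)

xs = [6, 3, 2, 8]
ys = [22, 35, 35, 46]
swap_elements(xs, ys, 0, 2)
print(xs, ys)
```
[6, 3, 2, 8] [22, 35, 35, 46]
[35, 3, 2, 8] [22, 35, 6, 46]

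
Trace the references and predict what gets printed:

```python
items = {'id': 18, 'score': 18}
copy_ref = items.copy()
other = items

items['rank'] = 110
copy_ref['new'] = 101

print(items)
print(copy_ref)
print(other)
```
{'id': 18, 'score': 18, 'rank': 110}
{'id': 18, 'score': 18, 'new': 101}
{'id': 18, 'score': 18, 'rank': 110}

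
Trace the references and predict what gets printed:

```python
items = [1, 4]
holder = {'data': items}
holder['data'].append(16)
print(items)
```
[1, 4, 16]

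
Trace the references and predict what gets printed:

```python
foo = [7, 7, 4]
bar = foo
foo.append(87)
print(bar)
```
[7, 7, 4, 87]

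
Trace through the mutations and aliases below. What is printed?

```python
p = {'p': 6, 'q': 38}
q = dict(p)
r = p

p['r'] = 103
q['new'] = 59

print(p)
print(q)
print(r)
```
{'p': 6, 'q': 38, 'r': 103}
{'p': 6, 'q': 38, 'new': 59}
{'p': 6, 'q': 38, 'r': 103}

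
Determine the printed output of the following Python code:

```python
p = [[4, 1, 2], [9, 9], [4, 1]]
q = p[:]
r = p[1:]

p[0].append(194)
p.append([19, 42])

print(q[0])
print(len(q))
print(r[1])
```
[4, 1, 2, 194]
3
[4, 1]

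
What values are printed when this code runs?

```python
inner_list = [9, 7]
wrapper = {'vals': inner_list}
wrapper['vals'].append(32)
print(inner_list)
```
[9, 7, 32]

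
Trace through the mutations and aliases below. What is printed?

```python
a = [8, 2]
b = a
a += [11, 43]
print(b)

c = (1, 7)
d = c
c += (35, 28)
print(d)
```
[8, 2, 11, 43]
(1, 7)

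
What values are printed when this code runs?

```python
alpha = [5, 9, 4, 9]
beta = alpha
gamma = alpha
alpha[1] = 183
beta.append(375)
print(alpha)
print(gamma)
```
[5, 183, 4, 9, 375]
[5, 183, 4, 9, 375]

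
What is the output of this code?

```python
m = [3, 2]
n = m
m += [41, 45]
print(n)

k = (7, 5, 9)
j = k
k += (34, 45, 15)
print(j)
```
[3, 2, 41, 45]
(7, 5, 9)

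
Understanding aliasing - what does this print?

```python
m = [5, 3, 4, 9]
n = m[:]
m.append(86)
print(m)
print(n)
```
[5, 3, 4, 9, 86]
[5, 3, 4, 9]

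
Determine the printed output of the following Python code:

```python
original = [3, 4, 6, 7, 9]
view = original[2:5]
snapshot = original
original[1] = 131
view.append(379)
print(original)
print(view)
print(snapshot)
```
[3, 131, 6, 7, 9]
[6, 7, 9, 379]
[3, 131, 6, 7, 9]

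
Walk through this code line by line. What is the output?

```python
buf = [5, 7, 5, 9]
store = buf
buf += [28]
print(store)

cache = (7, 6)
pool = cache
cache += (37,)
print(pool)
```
[5, 7, 5, 9, 28]
(7, 6)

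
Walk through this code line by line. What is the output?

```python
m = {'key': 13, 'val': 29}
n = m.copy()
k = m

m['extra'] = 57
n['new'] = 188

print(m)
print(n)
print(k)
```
{'key': 13, 'val': 29, 'extra': 57}
{'key': 13, 'val': 29, 'new': 188}
{'key': 13, 'val': 29, 'extra': 57}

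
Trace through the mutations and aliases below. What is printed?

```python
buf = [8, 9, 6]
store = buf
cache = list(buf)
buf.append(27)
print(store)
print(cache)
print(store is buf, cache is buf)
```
[8, 9, 6, 27]
[8, 9, 6]
True False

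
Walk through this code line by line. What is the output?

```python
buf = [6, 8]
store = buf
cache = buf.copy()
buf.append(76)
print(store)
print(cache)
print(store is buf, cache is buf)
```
[6, 8, 76]
[6, 8]
True False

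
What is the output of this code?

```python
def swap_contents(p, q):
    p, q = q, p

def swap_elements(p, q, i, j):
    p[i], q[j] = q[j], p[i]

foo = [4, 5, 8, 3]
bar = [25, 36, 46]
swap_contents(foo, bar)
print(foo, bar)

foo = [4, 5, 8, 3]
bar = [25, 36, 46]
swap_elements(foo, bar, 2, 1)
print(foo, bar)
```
[4, 5, 8, 3] [25, 36, 46]
[4, 5, 36, 3] [25, 8, 46]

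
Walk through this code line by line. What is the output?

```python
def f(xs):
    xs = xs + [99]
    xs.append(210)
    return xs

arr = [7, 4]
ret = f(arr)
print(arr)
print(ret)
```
[7, 4]
[7, 4, 99, 210]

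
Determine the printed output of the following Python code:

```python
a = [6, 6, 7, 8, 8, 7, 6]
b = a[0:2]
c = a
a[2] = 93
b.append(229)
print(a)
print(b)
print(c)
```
[6, 6, 93, 8, 8, 7, 6]
[6, 6, 229]
[6, 6, 93, 8, 8, 7, 6]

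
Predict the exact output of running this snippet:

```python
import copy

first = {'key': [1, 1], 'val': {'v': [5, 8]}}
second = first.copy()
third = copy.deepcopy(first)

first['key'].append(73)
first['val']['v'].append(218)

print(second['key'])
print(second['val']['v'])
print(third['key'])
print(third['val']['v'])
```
[1, 1, 73]
[5, 8, 218]
[1, 1]
[5, 8]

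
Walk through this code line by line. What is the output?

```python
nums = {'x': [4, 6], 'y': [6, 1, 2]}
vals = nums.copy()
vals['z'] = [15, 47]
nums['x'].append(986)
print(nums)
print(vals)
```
{'x': [4, 6, 986], 'y': [6, 1, 2]}
{'x': [4, 6, 986], 'y': [6, 1, 2], 'z': [15, 47]}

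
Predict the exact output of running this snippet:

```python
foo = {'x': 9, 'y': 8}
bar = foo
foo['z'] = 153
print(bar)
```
{'x': 9, 'y': 8, 'z': 153}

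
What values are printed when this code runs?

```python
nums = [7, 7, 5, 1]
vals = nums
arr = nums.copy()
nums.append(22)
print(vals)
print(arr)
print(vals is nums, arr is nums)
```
[7, 7, 5, 1, 22]
[7, 7, 5, 1]
True False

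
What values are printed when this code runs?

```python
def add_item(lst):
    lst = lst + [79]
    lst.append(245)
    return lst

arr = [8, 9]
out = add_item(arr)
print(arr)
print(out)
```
[8, 9]
[8, 9, 79, 245]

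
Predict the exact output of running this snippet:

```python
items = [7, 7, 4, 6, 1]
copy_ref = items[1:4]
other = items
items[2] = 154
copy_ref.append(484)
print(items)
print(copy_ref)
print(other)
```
[7, 7, 154, 6, 1]
[7, 4, 6, 484]
[7, 7, 154, 6, 1]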